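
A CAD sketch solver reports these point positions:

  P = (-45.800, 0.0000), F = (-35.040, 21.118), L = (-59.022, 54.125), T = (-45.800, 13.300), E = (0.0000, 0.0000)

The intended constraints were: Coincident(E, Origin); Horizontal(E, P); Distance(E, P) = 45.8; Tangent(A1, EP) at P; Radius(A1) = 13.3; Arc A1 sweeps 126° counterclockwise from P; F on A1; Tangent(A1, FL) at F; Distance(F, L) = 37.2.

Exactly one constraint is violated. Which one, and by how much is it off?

Distance(F, L) = 37.2 — off by 3.60.

E = (0.00, 0.00) ✓; E.y = 0.00, P.y = 0.00 ✓; |EP| = 45.80 ✓; ∠(TP, PE) = 90.00° ✓; |TP| = 13.30 ✓; bearing(T→F) − bearing(T→P) = 126.0° ✓; |TF| = 13.30 ✓; ∠(TF, FL) = 90.00° ✓; |FL| = 40.80 ✗.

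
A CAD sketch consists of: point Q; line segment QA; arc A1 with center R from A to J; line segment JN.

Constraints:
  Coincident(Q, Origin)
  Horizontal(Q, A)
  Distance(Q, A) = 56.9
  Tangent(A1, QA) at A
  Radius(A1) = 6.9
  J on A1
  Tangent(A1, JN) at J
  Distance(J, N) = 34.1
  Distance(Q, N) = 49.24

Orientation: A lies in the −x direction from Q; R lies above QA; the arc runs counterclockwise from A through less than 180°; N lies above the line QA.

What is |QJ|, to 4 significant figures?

50.88

Q is at the origin; QA is horizontal with |QA| = 56.9 and A on the −x side, so A = (-56.90, 0.000). Since A1 is tangent to QA there, RA ⟂ QA, so R = A + (0, 6.9) = (-56.90, 6.900). Since RJ ⟂ JN (tangency), |RN| = √(6.9² + 34.1²) = 34.79 regardless of where J sits on A1. So N lies on both circle(Q, 49.24) and circle(R, 34.79); the above-QA intersection is N = (-35.39, 34.24). J is the foot of the tangent from N: J = (-50.74, 3.793).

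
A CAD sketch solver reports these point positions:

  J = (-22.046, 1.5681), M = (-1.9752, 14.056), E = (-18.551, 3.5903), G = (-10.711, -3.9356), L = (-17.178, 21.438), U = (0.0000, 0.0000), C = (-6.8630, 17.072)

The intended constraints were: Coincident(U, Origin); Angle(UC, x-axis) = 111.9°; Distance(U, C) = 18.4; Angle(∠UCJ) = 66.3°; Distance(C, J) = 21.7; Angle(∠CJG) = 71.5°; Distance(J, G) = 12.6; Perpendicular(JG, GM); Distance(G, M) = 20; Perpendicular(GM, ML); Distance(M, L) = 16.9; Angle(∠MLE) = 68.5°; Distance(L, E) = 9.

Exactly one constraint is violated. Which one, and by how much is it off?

Distance(L, E) = 9 — off by 8.90.

U = (0.00, 0.00) ✓; UC at 111.9° ✓; |UC| = 18.40 ✓; ∠UCJ = 66.30° ✓; |CJ| = 21.70 ✓; ∠CJG = 71.50° ✓; |JG| = 12.60 ✓; ∠(JG, GM) = 90.00° ✓; |GM| = 20.00 ✓; ∠(GM, ML) = 90.00° ✓; |ML| = 16.90 ✓; ∠MLE = 68.50° ✓; |LE| = 17.90 ✗.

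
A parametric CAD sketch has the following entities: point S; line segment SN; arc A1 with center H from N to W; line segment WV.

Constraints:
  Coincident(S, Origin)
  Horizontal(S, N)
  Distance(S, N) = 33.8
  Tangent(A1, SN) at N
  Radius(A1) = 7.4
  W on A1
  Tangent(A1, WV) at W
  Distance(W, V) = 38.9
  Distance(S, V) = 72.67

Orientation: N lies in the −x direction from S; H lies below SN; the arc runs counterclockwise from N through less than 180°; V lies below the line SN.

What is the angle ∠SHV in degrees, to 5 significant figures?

156.65°

Checks: |HW| = 7.400 ✓; ∠(HW, WV) = 90.00° ✓; |WV| = 38.90 ✓; |SV| = 72.67 ✓.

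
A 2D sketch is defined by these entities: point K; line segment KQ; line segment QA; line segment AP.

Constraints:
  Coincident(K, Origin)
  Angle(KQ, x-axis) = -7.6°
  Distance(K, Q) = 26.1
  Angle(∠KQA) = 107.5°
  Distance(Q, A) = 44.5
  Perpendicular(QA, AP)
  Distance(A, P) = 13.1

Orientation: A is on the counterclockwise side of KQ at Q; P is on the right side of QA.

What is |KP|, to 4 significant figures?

64.68

K is at the origin; KQ runs at -7.6° with length 26.1, so Q = 26.1·(cos -7.6°, sin -7.6°) = (25.87, -3.452). ∠KQA = 107.5°, so QA runs at -7.6° + (180° − 107.5°) = 64.90° from the x-axis; with |QA| = 44.5, A = Q + 44.5·(cos 64.90°, sin 64.90°) = (44.75, 36.85). The perpendicularity gives AP at right angles to QA; with |AP| = 13.1 on the right of QA, P = A + 13.1·(0.9056, -0.4242) = (56.61, 31.29). Then |KP| = |P − K| = 64.68.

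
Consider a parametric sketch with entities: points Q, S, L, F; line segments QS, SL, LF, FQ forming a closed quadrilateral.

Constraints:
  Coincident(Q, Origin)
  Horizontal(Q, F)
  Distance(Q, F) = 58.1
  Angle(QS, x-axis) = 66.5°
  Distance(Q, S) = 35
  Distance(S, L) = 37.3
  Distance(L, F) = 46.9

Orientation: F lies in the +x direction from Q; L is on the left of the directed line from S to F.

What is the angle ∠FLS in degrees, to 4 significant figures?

79.93°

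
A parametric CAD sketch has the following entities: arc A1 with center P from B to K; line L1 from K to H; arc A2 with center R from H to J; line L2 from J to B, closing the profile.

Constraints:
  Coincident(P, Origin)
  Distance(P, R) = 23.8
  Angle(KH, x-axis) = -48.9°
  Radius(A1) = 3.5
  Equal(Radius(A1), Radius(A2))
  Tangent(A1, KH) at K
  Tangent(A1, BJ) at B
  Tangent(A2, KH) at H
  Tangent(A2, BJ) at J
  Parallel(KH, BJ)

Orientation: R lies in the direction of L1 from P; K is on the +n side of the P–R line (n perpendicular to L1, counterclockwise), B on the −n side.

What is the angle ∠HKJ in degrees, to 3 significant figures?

16.4°

The slot axis is L1's direction at -48.9°, so u = (cos -48.9°, sin -48.9°) = (0.657, -0.754) and n = (−sin -48.9°, cos -48.9°) = (0.754, 0.657). P is at the origin and R lies 23.8 along u from P, so R = 23.8·u = (15.6, -17.9). Tangency of A1 to both parallel lines with radius 3.5 puts K and B at P ± 3.5·n: K = (2.64, 2.30), B = (-2.64, -2.30). Equal radii place H and J the same way about R: H = R + 3.5·n = (18.3, -15.6), J = R − 3.5·n = (13.0, -20.2). Then cos ∠HKJ = KH·KJ / (|KH||KJ|), giving 16.4°.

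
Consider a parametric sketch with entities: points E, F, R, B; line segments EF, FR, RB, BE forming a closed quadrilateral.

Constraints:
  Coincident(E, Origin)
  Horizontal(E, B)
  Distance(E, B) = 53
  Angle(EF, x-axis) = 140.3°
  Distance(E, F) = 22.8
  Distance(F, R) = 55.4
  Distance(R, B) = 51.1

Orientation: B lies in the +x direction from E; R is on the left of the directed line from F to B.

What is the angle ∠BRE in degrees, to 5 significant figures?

60.911°

E is at the origin; E and B share the same y with |EB| = 53.0 and B in +x, so B = (53.0, 0). EF runs at 140.3° with |EF| = 22.8, so F = (-17.542, 14.564). R is determined by |FR| = 55.4 and |RB| = 51.1 together: it lies at the intersection of circle(F, 55.4) and circle(B, 51.1). With |FB| = 72.030, the foot of the radical line on FB is 39.194 from F and the perpendicular offset is √(55.4² − 39.194²) = 39.154. Taking the left-of-FB solution: R = (28.759, 44.984).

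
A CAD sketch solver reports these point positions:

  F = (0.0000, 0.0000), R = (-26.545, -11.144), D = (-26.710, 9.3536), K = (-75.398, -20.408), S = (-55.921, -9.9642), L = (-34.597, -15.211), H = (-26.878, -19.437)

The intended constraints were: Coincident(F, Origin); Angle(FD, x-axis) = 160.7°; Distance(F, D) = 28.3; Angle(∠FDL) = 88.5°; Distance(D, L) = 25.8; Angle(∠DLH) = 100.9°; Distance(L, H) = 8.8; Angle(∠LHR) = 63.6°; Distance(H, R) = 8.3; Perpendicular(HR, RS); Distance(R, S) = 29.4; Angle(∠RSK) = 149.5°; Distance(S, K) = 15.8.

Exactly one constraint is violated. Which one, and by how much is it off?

Distance(S, K) = 15.8 — off by 6.30.

F = (0.00, 0.00) ✓; FD at 160.7° ✓; |FD| = 28.30 ✓; ∠FDL = 88.50° ✓; |DL| = 25.80 ✓; ∠DLH = 100.9° ✓; |LH| = 8.800 ✓; ∠LHR = 63.60° ✓; |HR| = 8.300 ✓; ∠(HR, RS) = 90.00° ✓; |RS| = 29.40 ✓; ∠RSK = 149.5° ✓; |SK| = 22.10 ✗.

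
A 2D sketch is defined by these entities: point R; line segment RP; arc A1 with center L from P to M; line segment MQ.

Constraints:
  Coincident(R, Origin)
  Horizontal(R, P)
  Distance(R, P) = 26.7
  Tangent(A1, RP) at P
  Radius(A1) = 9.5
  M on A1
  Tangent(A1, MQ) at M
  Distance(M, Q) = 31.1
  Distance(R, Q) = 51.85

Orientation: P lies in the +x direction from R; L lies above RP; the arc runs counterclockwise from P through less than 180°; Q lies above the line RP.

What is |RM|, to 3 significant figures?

37.7

Checks: |LM| = 9.500 ✓; ∠(LM, MQ) = 90.00° ✓; |MQ| = 31.10 ✓; |RQ| = 51.85 ✓.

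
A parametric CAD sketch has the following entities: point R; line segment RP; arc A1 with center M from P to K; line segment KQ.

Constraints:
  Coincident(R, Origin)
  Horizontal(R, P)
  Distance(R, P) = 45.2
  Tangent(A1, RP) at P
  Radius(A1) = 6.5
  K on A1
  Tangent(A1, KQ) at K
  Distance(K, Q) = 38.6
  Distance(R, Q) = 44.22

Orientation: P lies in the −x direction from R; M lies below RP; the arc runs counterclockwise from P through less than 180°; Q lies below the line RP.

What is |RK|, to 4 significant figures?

50.99

Checks: |MK| = 6.500 ✓; ∠(MK, KQ) = 90.00° ✓; |KQ| = 38.60 ✓; |RQ| = 44.22 ✓.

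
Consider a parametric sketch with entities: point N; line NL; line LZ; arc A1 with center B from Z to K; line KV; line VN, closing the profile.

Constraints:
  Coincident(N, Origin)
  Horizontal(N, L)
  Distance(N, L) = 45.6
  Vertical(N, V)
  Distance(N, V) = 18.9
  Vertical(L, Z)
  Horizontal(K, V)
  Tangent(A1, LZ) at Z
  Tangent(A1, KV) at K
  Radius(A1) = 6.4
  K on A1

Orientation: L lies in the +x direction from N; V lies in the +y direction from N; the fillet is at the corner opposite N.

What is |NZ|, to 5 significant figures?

47.282

The virtual corner opposite N is at (45.600, 18.900). A1 meets LZ tangentially, so BZ is at right angles to LZ and since A1 is tangent to KV there, BK ⟂ KV, with radius 6.4, so the center B sits 6.4 in from both sides at B = (39.200, 12.500). That places the tangent points at Z = (45.600, 12.500) on LZ and K = (39.200, 18.900) on KV. Then |NZ| = |Z − N| = 47.282.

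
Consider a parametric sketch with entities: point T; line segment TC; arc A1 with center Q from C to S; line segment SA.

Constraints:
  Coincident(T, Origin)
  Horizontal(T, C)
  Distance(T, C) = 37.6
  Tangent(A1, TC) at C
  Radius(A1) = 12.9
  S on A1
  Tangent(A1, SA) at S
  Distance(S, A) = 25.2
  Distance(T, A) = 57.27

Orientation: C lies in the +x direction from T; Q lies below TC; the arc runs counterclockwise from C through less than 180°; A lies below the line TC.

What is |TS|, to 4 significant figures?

33.11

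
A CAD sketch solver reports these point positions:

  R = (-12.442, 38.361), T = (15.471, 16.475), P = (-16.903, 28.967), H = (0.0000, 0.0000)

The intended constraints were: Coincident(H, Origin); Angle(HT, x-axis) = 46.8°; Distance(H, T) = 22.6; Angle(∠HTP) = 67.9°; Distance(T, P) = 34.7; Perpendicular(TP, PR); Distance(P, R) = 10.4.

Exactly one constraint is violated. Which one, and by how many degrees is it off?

Perpendicular(TP, PR) — off by 4.30°.

H = (0.00, 0.00) ✓; HT at 46.80° ✓; |HT| = 22.60 ✓; ∠HTP = 67.90° ✓; |TP| = 34.70 ✓; ∠(TP, PR) = 94.30° ✗; |PR| = 10.40 ✓.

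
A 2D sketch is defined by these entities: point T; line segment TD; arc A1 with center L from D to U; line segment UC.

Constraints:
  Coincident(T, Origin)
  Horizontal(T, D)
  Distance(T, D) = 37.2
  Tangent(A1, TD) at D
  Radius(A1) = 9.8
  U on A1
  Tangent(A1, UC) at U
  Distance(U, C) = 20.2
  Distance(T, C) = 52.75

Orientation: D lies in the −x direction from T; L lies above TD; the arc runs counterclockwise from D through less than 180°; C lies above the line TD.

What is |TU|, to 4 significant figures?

33.56

T is at the origin; TD is horizontal with |TD| = 37.2 and D on the −x side, so D = (-37.20, 0.000). Tangency of A1 to TD means the radius LD is perpendicular to TD, so L = D + (0, 9.8) = (-37.20, 9.800). Since LU ⟂ UC (tangency), |LC| = √(9.8² + 20.2²) = 22.45 regardless of where U sits on A1. So C lies on both circle(T, 52.75) and circle(L, 22.45); the above-TD intersection is C = (-42.17, 31.70). U is the foot of the tangent from C: U = (-29.55, 15.92).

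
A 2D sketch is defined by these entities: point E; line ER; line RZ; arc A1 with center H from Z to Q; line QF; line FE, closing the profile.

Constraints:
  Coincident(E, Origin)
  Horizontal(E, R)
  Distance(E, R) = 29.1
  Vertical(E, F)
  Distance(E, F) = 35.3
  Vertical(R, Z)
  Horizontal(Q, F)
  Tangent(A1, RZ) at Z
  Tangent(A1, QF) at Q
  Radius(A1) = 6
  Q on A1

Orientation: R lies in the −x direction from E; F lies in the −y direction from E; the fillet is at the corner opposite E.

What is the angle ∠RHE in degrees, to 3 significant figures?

49.8°

E and F share the same x with |EF| = 35.3 and F on the −y side, so F = (0.00, -35.3). The virtual corner opposite E is at (-29.1, -35.3). A1 meets RZ tangentially, so HZ is at right angles to RZ and the tangent condition forces HQ to be normal to QF, with radius 6.0, so the center H sits 6.0 in from both sides at H = (-23.1, -29.3). Then cos ∠RHE = HR·HE / (|HR||HE|), giving 49.8°.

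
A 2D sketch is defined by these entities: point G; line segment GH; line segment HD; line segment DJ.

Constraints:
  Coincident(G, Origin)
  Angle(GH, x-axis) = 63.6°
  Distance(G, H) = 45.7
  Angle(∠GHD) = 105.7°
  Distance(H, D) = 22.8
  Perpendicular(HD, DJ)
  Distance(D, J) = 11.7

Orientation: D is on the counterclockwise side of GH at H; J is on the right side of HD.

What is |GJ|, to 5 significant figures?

65.868

G is at the origin; GH runs at 63.6° with length 45.7, so H = 45.7·(cos 63.6°, sin 63.6°) = (20.320, 40.934). ∠GHD = 105.7°, so HD runs at 63.6° + (180° − 105.7°) = 137.90° from the x-axis; with |HD| = 22.8, D = H + 22.8·(cos 137.90°, sin 137.90°) = (3.4028, 56.220). The perpendicularity gives DJ at right angles to HD; with |DJ| = 11.7 on the right of HD, J = D + 11.7·(0.67043, 0.74198) = (11.247, 64.901). Then |GJ| = |J − G| = 65.868.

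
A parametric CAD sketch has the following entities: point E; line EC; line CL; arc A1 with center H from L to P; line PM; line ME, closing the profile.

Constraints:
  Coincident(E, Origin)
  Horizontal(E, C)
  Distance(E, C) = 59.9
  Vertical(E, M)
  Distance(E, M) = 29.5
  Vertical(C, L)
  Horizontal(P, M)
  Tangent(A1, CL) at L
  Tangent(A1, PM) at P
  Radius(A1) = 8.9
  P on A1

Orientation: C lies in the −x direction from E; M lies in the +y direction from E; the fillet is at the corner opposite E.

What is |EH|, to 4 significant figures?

55.00

E is at the origin; EC is horizontal with |EC| = 59.9 and C on the −x side, so C = (-59.90, 0.000). E and M share the same x with |EM| = 29.5 and M on the +y side, so M = (0.000, 29.50). The virtual corner opposite E is at (-59.90, 29.50). A1 meets CL tangentially, so HL is at right angles to CL and tangency of A1 to PM means the radius HP is perpendicular to PM, with radius 8.9, so the center H sits 8.9 in from both sides at H = (-51.00, 20.60). Then |EH| = |H − E| = 55.00.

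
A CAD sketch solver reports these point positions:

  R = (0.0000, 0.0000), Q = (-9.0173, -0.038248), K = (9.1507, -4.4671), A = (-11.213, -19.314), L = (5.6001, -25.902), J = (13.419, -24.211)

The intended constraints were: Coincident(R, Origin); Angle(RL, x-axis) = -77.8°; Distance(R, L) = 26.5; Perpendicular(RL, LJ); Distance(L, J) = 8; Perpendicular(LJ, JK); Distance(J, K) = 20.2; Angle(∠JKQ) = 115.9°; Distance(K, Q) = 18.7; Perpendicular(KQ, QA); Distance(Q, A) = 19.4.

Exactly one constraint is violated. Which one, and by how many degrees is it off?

Perpendicular(KQ, QA) — off by 7.20°.

R = (0.00, 0.00) ✓; RL at -77.80° ✓; |RL| = 26.50 ✓; ∠(RL, LJ) = 90.00° ✓; |LJ| = 8.000 ✓; ∠(LJ, JK) = 90.00° ✓; |JK| = 20.20 ✓; ∠JKQ = 115.9° ✓; |KQ| = 18.70 ✓; ∠(KQ, QA) = 97.20° ✗; |QA| = 19.40 ✓.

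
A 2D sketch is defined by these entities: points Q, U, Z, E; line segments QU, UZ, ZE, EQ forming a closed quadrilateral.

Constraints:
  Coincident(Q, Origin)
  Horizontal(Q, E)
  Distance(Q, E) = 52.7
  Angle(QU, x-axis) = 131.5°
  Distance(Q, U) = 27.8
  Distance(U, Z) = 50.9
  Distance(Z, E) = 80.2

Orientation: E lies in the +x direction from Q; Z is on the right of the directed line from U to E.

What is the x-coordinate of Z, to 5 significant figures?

-21.688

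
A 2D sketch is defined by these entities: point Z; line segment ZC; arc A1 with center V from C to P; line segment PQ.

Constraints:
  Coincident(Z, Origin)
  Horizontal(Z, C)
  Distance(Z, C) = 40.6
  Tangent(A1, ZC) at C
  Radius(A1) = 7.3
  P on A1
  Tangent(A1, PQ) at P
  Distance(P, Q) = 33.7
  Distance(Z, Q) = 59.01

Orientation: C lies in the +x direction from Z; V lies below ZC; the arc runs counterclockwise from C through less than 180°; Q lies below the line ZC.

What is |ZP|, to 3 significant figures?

34.7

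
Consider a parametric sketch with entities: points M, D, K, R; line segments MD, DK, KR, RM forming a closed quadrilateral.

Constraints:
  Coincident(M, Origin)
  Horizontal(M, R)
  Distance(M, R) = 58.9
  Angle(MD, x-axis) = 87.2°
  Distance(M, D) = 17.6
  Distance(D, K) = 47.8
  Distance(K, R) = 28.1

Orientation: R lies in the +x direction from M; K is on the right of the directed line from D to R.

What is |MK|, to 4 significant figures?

38.64

Checks: |DK| = 47.80 ✓; |KR| = 28.10 ✓.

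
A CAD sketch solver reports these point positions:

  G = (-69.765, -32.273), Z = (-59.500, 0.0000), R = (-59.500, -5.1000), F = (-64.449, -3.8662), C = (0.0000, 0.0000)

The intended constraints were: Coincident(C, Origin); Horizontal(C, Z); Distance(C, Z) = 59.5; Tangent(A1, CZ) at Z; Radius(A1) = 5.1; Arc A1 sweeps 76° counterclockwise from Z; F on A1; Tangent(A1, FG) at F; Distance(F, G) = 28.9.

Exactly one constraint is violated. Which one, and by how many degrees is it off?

Tangent(A1, FG) at F — off by 3.40°.

C = (0.00, 0.00) ✓; C.y = 0.00, Z.y = 0.00 ✓; |CZ| = 59.50 ✓; ∠(RZ, ZC) = 90.00° ✓; |RZ| = 5.100 ✓; bearing(R→F) − bearing(R→Z) = 76.00° ✓; |RF| = 5.100 ✓; ∠(RF, FG) = 86.60° ✗; |FG| = 28.90 ✓.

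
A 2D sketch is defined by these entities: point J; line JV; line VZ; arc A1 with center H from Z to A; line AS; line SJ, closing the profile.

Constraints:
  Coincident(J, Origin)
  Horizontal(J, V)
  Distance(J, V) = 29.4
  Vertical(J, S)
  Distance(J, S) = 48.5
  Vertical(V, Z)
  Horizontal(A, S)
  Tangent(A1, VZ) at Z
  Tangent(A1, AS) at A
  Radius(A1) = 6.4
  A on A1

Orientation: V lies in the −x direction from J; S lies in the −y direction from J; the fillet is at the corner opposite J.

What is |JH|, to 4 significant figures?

47.97

J is at the origin; J and V share the same y with |JV| = 29.4 and V on the −x side, so V = (-29.40, 0.000). JS is vertical with |JS| = 48.5 and S on the −y side, so S = (0.000, -48.50). The virtual corner opposite J is at (-29.40, -48.50). Tangency of A1 to VZ means the radius HZ is perpendicular to VZ and A1 meets AS tangentially, so HA is at right angles to AS, with radius 6.4, so the center H sits 6.4 in from both sides at H = (-23.00, -42.10). Then |JH| = |H − J| = 47.97.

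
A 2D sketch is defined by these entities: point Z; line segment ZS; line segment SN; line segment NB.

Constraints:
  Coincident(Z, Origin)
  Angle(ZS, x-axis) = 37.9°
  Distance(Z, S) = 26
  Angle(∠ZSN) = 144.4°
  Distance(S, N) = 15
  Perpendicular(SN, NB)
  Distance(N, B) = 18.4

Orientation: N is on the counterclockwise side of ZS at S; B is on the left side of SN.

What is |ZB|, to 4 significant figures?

36.29

Z is at the origin; ZS runs at 37.9° with length 26.0, so S = 26.0·(cos 37.9°, sin 37.9°) = (20.52, 15.97). ∠ZSN = 144.4°, so SN runs at 37.9° + (180° − 144.4°) = 73.50° from the x-axis; with |SN| = 15.0, N = S + 15.0·(cos 73.50°, sin 73.50°) = (24.78, 30.35). SN is perpendicular to NB; with |NB| = 18.4 on the left of SN, B = N + 18.4·(-0.9588, 0.2840) = (7.134, 35.58). Then |ZB| = |B − Z| = 36.29.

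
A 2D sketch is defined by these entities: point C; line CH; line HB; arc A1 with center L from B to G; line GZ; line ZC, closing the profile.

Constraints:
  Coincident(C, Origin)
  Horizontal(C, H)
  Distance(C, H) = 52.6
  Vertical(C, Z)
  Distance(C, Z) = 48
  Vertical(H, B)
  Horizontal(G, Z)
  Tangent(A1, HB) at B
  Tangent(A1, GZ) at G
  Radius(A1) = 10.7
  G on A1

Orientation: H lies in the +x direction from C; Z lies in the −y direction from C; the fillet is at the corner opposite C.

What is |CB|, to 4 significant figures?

64.48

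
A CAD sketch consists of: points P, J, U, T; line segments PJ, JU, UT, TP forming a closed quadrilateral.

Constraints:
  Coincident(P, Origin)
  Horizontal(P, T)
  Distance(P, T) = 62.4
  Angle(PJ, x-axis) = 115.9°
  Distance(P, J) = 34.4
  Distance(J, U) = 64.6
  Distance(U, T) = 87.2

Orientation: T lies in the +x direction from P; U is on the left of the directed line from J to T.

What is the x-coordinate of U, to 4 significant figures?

27.24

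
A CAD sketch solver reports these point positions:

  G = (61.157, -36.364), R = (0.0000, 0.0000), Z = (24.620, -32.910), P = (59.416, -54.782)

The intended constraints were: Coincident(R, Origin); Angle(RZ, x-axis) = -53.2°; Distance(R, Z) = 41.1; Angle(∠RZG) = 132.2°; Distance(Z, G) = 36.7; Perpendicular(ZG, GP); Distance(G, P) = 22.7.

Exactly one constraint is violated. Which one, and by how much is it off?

Distance(G, P) = 22.7 — off by 4.20.

R = (0.00, 0.00) ✓; RZ at -53.20° ✓; |RZ| = 41.10 ✓; ∠RZG = 132.2° ✓; |ZG| = 36.70 ✓; ∠(ZG, GP) = 90.00° ✓; |GP| = 18.50 ✗.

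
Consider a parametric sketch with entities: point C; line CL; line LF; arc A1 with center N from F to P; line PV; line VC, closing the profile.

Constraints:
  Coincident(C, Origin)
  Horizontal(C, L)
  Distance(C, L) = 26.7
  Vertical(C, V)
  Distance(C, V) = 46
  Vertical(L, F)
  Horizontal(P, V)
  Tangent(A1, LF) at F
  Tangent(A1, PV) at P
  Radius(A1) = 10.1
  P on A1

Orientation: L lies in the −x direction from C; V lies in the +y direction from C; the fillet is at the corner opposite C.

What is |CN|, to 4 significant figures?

39.55

CV is vertical with |CV| = 46.0 and V on the +y side, so V = (0.000, 46.00). The virtual corner opposite C is at (-26.70, 46.00). Tangency of A1 to LF means the radius NF is perpendicular to LF and tangency of A1 to PV means the radius NP is perpendicular to PV, with radius 10.1, so the center N sits 10.1 in from both sides at N = (-16.60, 35.90). Then |CN| = |N − C| = 39.55.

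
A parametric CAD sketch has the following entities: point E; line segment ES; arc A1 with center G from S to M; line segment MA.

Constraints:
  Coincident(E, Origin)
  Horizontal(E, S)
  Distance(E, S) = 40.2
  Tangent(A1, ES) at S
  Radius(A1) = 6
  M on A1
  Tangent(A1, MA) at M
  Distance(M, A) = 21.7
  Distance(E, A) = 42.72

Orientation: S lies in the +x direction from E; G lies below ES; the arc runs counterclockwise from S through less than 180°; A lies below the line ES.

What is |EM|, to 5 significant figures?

34.671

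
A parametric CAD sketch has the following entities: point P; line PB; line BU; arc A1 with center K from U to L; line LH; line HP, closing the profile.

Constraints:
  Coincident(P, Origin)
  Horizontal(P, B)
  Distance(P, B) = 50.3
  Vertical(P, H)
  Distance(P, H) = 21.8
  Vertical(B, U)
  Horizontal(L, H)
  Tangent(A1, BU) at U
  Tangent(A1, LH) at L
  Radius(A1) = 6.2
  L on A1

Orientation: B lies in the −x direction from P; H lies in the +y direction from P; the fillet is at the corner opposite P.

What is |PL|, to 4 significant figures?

49.19

P is at the origin; P and B share the same y with |PB| = 50.3 and B on the −x side, so B = (-50.30, 0.000). PH is vertical with |PH| = 21.8 and H on the +y side, so H = (0.000, 21.80). The virtual corner opposite P is at (-50.30, 21.80). The tangent condition forces KU to be normal to BU and tangency of A1 to LH means the radius KL is perpendicular to LH, with radius 6.2, so the center K sits 6.2 in from both sides at K = (-44.10, 15.60). That places the tangent points at U = (-50.30, 15.60) on BU and L = (-44.10, 21.80) on LH. Then |PL| = |L − P| = 49.19.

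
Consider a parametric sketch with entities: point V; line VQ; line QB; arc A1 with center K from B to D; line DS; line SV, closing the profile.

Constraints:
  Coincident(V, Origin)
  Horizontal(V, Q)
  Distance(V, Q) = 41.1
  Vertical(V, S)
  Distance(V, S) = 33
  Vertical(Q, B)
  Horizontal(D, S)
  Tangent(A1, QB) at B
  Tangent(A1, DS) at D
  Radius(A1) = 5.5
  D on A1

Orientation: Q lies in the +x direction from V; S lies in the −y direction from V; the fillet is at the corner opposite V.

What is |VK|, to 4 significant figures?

44.98

V is at the origin; VQ is horizontal with |VQ| = 41.1 and Q on the +x side, so Q = (41.10, 0.000). V and S share the same x with |VS| = 33.0 and S on the −y side, so S = (0.000, -33.00). The virtual corner opposite V is at (41.10, -33.00). Tangency of A1 to QB means the radius KB is perpendicular to QB and the tangent condition forces KD to be normal to DS, with radius 5.5, so the center K sits 5.5 in from both sides at K = (35.60, -27.50). Then |VK| = |K − V| = 44.98.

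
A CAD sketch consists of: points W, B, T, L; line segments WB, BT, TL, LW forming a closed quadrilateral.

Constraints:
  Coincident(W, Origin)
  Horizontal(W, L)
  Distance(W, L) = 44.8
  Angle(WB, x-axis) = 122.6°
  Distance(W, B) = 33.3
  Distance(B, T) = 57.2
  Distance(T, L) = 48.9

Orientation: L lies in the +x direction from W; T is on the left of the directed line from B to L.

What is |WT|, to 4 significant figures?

59.82

Checks: |BT| = 57.20 ✓; |TL| = 48.90 ✓.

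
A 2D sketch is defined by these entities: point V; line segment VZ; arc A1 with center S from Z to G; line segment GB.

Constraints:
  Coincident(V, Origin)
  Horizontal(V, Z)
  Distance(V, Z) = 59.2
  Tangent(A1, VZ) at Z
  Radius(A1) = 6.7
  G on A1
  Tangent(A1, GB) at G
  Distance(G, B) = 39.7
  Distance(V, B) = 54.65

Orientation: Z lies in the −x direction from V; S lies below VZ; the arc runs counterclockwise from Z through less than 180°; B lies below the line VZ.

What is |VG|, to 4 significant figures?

65.08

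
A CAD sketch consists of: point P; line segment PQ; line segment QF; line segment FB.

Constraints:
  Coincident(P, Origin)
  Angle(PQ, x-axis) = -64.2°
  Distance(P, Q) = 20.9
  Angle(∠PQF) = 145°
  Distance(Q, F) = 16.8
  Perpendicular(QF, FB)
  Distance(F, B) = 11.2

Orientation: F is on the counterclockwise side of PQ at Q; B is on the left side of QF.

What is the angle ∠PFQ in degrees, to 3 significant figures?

19.5°

P is at the origin; PQ runs at -64.2° with length 20.9, so Q = 20.9·(cos -64.2°, sin -64.2°) = (9.10, -18.8). ∠PQF = 145.0°, so QF runs at -64.2° + (180° − 145.0°) = -29.2° from the x-axis; with |QF| = 16.8, F = Q + 16.8·(cos -29.2°, sin -29.2°) = (23.8, -27.0). Then cos ∠PFQ = FP·FQ / (|FP||FQ|), giving 19.5°.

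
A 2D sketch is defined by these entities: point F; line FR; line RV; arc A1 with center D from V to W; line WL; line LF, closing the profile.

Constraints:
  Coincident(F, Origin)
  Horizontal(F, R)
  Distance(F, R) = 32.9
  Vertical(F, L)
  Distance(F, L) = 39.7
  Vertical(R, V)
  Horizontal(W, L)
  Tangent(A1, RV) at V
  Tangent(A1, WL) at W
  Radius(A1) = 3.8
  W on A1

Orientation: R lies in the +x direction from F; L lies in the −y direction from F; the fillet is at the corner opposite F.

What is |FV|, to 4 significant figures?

48.70

The virtual corner opposite F is at (32.90, -39.70). Tangency of A1 to RV means the radius DV is perpendicular to RV and since A1 is tangent to WL there, DW ⟂ WL, with radius 3.8, so the center D sits 3.8 in from both sides at D = (29.10, -35.90). That places the tangent points at V = (32.90, -35.90) on RV and W = (29.10, -39.70) on WL. Then |FV| = |V − F| = 48.70.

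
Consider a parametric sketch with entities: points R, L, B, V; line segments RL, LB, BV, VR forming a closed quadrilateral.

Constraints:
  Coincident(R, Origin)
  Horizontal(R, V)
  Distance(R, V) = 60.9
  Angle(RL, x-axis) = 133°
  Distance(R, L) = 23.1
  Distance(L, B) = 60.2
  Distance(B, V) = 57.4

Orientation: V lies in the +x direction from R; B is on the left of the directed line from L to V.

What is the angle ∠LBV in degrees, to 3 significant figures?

83.7°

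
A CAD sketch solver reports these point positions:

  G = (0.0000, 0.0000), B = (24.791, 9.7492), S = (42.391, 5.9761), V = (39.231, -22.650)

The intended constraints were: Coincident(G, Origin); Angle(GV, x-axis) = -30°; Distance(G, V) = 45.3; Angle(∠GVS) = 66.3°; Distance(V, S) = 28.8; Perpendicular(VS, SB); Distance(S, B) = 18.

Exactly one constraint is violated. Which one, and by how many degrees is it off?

Perpendicular(VS, SB) — off by 5.80°.

G = (0.00, 0.00) ✓; GV at -30.00° ✓; |GV| = 45.30 ✓; ∠GVS = 66.30° ✓; |VS| = 28.80 ✓; ∠(VS, SB) = 84.20° ✗; |SB| = 18.00 ✓.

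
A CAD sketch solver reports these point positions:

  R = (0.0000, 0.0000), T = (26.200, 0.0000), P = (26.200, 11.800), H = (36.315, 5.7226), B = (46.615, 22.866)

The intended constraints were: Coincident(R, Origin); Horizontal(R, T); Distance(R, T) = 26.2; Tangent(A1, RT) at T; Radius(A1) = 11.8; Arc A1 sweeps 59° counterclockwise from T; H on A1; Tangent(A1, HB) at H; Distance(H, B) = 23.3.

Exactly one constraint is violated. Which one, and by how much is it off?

Distance(H, B) = 23.3 — off by 3.30.

R = (0.00, 0.00) ✓; R.y = 0.00, T.y = 0.00 ✓; |RT| = 26.20 ✓; ∠(PT, TR) = 90.00° ✓; |PT| = 11.80 ✓; bearing(P→H) − bearing(P→T) = 59.00° ✓; |PH| = 11.80 ✓; ∠(PH, HB) = 90.00° ✓; |HB| = 20.00 ✗.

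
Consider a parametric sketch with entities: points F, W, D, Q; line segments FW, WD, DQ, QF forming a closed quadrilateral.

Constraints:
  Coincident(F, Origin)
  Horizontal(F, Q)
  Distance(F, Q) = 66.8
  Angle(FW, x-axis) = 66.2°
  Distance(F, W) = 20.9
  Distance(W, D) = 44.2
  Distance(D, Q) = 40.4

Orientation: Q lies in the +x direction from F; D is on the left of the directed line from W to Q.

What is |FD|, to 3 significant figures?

61.1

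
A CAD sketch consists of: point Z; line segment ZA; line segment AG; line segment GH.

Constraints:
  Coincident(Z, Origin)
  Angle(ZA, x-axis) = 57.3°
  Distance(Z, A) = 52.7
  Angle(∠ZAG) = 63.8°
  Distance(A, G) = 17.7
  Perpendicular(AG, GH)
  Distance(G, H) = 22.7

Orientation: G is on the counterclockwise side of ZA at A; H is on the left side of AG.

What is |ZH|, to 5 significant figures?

25.208

∠ZAG = 63.8°, so AG runs at 57.3° + (180° − 63.8°) = 173.50° from the x-axis; with |AG| = 17.7, G = A + 17.7·(cos 173.50°, sin 173.50°) = (10.884, 46.351). The perpendicularity gives GH at right angles to AG; with |GH| = 22.7 on the left of AG, H = G + 22.7·(-0.11320, -0.99357) = (8.3147, 23.797). Then |ZH| = |H − Z| = 25.208.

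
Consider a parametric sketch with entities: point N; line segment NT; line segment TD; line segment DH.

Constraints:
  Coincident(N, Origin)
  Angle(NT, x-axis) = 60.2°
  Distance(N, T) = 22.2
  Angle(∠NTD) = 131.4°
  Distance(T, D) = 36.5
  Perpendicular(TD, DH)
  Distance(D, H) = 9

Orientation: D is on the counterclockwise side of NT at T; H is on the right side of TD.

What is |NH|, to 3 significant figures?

57.2

N is at the origin; NT runs at 60.2° with length 22.2, so T = 22.2·(cos 60.2°, sin 60.2°) = (11.0, 19.3). ∠NTD = 131.4°, so TD runs at 60.2° + (180° − 131.4°) = 109° from the x-axis; with |TD| = 36.5, D = T + 36.5·(cos 109°, sin 109°) = (-0.730, 53.8). The perpendicularity gives DH at right angles to TD; with |DH| = 9.0 on the right of TD, H = D + 9.0·(0.947, 0.322) = (7.79, 56.7). Then |NH| = |H − N| = 57.2.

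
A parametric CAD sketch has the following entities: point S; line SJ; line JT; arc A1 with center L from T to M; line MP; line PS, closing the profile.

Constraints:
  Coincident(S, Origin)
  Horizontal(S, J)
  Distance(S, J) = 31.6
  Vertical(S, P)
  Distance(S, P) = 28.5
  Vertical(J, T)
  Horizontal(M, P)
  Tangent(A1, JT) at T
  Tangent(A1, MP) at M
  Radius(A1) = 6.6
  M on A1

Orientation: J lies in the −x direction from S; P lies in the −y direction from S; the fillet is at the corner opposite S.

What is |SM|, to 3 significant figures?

37.9

S is at the origin; S and J share the same y with |SJ| = 31.6 and J on the −x side, so J = (-31.6, 0.00). SP is vertical with |SP| = 28.5 and P on the −y side, so P = (0.00, -28.5). The virtual corner opposite S is at (-31.6, -28.5). Tangency of A1 to JT means the radius LT is perpendicular to JT and A1 meets MP tangentially, so LM is at right angles to MP, with radius 6.6, so the center L sits 6.6 in from both sides at L = (-25.0, -21.9). That places the tangent points at T = (-31.6, -21.9) on JT and M = (-25.0, -28.5) on MP. Then |SM| = |M − S| = 37.9.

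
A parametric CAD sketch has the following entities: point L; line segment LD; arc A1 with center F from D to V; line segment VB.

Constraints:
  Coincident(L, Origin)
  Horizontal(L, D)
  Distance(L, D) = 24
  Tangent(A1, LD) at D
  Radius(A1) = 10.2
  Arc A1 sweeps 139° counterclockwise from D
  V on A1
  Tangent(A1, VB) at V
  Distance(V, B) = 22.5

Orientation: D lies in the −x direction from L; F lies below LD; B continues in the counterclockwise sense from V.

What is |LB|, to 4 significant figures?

35.42

L is at the origin; L and D share the same y with |LD| = 24.0 and D on the −x side, so D = (-24.00, 0.000). Since A1 is tangent to LD there, FD ⟂ LD, so F = D + (0, -10.2) = (-24.00, -10.20). On A1, D sits at bearing 90° from F; a 139° counterclockwise sweep puts V at bearing 229°, so V = F + 10.2·(cos 229°, sin 229°) = (-30.69, -17.90). Since A1 is tangent to VB there, FV ⟂ VB, so VB runs along (−sin 229°, cos 229°); with |VB| = 22.5, B = (-13.71, -32.66). Then |LB| = |B − L| = 35.42.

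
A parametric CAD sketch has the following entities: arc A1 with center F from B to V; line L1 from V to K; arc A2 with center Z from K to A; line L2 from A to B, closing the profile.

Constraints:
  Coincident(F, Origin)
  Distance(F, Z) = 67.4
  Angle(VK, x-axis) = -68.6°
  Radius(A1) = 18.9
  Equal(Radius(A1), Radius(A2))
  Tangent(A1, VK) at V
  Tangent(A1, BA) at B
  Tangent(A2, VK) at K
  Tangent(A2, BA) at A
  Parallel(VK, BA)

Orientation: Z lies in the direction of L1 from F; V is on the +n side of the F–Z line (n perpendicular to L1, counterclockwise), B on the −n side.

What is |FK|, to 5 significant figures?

70.000

Tangency of A1 to both parallel lines with radius 18.9 puts V and B at F ± 18.9·n: V = (17.597, 6.8962), B = (-17.597, -6.8962). Equal radii place K and A the same way about Z: K = Z + 18.9·n = (42.190, -55.857), A = Z − 18.9·n = (6.9957, -69.649). Then |FK| = |K − F| = 70.000.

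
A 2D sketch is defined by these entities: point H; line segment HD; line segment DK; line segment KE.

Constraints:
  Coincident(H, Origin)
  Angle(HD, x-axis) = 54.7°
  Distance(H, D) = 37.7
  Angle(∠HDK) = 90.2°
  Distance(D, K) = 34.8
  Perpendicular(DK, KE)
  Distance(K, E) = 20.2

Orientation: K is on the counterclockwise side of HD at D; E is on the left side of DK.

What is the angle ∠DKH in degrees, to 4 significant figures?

47.18°

H is at the origin; HD runs at 54.7° with length 37.7, so D = 37.7·(cos 54.7°, sin 54.7°) = (21.79, 30.77). ∠HDK = 90.2°, so DK runs at 54.7° + (180° − 90.2°) = 144.5° from the x-axis; with |DK| = 34.8, K = D + 34.8·(cos 144.5°, sin 144.5°) = (-6.546, 50.98). Then cos ∠DKH = KD·KH / (|KD||KH|), giving 47.18°.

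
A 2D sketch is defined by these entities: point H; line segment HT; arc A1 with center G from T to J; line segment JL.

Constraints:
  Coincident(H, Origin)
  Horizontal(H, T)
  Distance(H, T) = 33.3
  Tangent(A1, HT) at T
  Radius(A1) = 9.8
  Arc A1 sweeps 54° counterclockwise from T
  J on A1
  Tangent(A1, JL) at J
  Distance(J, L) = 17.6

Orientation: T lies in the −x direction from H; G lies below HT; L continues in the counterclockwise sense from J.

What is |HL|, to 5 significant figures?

54.717

H is at the origin; H and T share the same y with |HT| = 33.3 and T on the −x side, so T = (-33.300, 0.0000). Tangency of A1 to HT means the radius GT is perpendicular to HT, so G = T + (0, -9.8) = (-33.300, -9.8000). On A1, T sits at bearing 90° from G; a 54° counterclockwise sweep puts J at bearing 144°, so J = G + 9.8·(cos 144°, sin 144°) = (-41.228, -4.0397). Since A1 is tangent to JL there, GJ ⟂ JL, so JL runs along (−sin 144°, cos 144°); with |JL| = 17.6, L = (-51.573, -18.278). Then |HL| = |L − H| = 54.717.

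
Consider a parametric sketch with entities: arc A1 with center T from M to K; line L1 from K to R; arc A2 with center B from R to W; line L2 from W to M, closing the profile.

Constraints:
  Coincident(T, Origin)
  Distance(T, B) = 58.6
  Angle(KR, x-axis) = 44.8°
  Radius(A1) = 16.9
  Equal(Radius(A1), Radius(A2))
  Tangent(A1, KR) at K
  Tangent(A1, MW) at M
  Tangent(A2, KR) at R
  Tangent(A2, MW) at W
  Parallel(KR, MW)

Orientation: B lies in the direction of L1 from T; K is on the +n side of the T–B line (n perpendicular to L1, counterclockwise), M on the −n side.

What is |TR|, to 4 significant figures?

60.99

The slot axis is L1's direction at 44.8°, so u = (cos 44.8°, sin 44.8°) = (0.7096, 0.7046) and n = (−sin 44.8°, cos 44.8°) = (-0.7046, 0.7096). T is at the origin and B lies 58.6 along u from T, so B = 58.6·u = (41.58, 41.29). Tangency of A1 to both parallel lines with radius 16.9 puts K and M at T ± 16.9·n: K = (-11.91, 11.99), M = (11.91, -11.99). Equal radii place R and W the same way about B: R = B + 16.9·n = (29.67, 53.28), W = B − 16.9·n = (53.49, 29.30). Then |TR| = |R − T| = 60.99.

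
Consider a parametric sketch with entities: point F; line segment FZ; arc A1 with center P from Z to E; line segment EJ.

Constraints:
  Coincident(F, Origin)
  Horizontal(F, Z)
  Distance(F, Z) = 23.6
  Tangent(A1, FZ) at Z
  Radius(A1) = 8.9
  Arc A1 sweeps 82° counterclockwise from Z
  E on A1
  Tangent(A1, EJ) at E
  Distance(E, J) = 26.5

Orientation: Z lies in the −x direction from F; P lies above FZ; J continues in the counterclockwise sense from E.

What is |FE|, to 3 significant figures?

16.7

F is at the origin; F and Z share the same y with |FZ| = 23.6 and Z on the −x side, so Z = (-23.6, 0.00). The tangent condition forces PZ to be normal to FZ, so P = Z + (0, 8.9) = (-23.6, 8.90). On A1, Z sits at bearing -90° from P; an 82° counterclockwise sweep puts E at bearing -8°, so E = P + 8.9·(cos -8°, sin -8°) = (-14.8, 7.66). Then |FE| = |E − F| = 16.7.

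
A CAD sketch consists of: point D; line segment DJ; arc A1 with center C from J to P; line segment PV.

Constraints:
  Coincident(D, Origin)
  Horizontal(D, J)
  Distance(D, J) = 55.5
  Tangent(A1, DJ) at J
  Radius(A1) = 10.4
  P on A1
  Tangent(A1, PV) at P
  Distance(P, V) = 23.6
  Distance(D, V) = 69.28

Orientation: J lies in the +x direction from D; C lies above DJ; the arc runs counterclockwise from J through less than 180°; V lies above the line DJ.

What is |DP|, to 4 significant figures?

66.83

Checks: |CP| = 10.40 ✓; ∠(CP, PV) = 90.00° ✓; |PV| = 23.60 ✓; |DV| = 69.28 ✓.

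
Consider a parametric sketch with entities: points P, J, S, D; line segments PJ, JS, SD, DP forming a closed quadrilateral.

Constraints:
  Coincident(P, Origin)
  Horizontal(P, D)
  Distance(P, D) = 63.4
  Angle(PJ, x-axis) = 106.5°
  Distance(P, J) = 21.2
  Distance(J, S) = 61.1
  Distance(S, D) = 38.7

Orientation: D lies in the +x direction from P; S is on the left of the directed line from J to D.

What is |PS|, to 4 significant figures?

64.51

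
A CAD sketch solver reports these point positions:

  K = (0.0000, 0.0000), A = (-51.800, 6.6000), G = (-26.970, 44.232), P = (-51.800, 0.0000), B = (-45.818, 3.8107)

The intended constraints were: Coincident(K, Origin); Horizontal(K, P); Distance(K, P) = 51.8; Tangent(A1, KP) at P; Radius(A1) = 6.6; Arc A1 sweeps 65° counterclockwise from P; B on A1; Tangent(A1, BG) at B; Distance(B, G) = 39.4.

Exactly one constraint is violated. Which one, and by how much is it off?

Distance(B, G) = 39.4 — off by 5.20.

K = (0.00, 0.00) ✓; K.y = 0.00, P.y = 0.00 ✓; |KP| = 51.80 ✓; ∠(AP, PK) = 90.00° ✓; |AP| = 6.600 ✓; bearing(A→B) − bearing(A→P) = 65.00° ✓; |AB| = 6.600 ✓; ∠(AB, BG) = 90.00° ✓; |BG| = 44.60 ✗.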